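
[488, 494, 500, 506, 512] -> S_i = 488 + 6*i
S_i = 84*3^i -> [84, 252, 756, 2268, 6804]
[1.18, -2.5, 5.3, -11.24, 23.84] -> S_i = 1.18*(-2.12)^i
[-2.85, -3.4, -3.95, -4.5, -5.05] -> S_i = -2.85 + -0.55*i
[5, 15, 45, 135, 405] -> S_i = 5*3^i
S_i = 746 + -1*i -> [746, 745, 744, 743, 742]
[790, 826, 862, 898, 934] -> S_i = 790 + 36*i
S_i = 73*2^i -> [73, 146, 292, 584, 1168]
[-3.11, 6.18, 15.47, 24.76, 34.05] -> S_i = -3.11 + 9.29*i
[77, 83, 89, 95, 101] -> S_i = 77 + 6*i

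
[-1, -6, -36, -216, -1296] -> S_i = -1*6^i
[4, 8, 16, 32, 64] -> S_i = 4*2^i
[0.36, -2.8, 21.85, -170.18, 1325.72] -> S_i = 0.36*(-7.79)^i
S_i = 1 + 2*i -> [1, 3, 5, 7, 9]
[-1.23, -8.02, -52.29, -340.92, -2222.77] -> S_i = -1.23*6.52^i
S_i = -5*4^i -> [-5, -20, -80, -320, -1280]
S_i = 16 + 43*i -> [16, 59, 102, 145, 188]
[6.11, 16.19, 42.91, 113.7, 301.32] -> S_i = 6.11*2.65^i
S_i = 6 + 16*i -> [6, 22, 38, 54, 70]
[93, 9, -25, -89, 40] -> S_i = Random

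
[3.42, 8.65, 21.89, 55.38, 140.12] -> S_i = 3.42*2.53^i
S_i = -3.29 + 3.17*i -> [-3.29, -0.12, 3.05, 6.22, 9.39]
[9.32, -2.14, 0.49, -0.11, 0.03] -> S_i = 9.32*(-0.23)^i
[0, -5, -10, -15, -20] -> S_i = 0 + -5*i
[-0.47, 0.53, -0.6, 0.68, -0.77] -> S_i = -0.47*(-1.13)^i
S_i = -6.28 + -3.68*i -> [-6.28, -9.96, -13.64, -17.32, -21.0]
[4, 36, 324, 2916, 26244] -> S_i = 4*9^i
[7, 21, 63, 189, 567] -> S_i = 7*3^i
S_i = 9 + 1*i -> [9, 10, 11, 12, 13]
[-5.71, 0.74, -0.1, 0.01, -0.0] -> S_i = -5.71*(-0.13)^i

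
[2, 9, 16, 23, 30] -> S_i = 2 + 7*i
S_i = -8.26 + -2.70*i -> [-8.26, -10.96, -13.66, -16.36, -19.06]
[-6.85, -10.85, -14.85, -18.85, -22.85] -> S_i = -6.85 + -4.00*i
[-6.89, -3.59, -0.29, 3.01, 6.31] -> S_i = -6.89 + 3.30*i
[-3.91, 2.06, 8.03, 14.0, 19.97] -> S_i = -3.91 + 5.97*i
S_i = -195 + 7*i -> [-195, -188, -181, -174, -167]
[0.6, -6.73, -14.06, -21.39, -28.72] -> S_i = 0.60 + -7.33*i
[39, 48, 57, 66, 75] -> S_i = 39 + 9*i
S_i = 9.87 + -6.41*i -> [9.87, 3.46, -2.95, -9.36, -15.77]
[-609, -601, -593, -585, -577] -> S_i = -609 + 8*i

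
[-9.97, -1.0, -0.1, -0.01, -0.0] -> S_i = -9.97*0.10^i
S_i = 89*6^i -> [89, 534, 3204, 19224, 115344]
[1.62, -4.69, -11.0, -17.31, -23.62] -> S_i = 1.62 + -6.31*i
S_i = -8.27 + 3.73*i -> [-8.27, -4.54, -0.81, 2.92, 6.65]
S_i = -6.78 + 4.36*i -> [-6.78, -2.42, 1.94, 6.3, 10.66]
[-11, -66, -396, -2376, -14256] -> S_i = -11*6^i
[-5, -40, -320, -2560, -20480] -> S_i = -5*8^i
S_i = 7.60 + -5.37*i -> [7.6, 2.23, -3.14, -8.51, -13.88]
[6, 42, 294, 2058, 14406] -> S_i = 6*7^i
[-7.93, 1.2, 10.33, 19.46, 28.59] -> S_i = -7.93 + 9.13*i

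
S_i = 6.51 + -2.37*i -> [6.51, 4.14, 1.77, -0.6, -2.97]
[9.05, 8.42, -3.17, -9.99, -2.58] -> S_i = Random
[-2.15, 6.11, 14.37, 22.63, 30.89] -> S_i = -2.15 + 8.26*i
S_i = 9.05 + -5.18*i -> [9.05, 3.87, -1.31, -6.49, -11.67]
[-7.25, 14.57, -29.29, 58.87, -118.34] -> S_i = -7.25*(-2.01)^i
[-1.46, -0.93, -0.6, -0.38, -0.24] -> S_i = -1.46*0.64^i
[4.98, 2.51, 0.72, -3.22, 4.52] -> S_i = Random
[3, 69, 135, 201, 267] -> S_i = 3 + 66*i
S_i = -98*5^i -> [-98, -490, -2450, -12250, -61250]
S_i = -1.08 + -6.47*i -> [-1.08, -7.55, -14.02, -20.49, -26.96]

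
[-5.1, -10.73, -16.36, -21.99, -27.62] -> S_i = -5.10 + -5.63*i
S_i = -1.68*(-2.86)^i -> [-1.68, 4.8, -13.74, 39.3, -112.4]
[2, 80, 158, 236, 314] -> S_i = 2 + 78*i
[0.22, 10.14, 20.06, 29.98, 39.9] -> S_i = 0.22 + 9.92*i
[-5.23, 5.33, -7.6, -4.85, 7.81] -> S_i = Random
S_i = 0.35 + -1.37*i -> [0.35, -1.02, -2.39, -3.76, -5.13]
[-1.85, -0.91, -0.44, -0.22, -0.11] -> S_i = -1.85*0.49^i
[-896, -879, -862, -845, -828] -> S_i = -896 + 17*i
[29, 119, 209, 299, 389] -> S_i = 29 + 90*i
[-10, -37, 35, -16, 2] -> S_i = Random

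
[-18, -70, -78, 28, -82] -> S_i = Random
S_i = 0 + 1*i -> [0, 1, 2, 3, 4]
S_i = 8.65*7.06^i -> [8.65, 61.07, 431.15, 3043.9, 21489.93]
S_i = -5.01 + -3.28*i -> [-5.01, -8.29, -11.57, -14.85, -18.13]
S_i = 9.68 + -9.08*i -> [9.68, 0.6, -8.48, -17.56, -26.64]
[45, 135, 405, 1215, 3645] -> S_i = 45*3^i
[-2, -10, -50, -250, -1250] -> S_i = -2*5^i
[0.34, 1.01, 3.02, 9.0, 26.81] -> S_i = 0.34*2.98^i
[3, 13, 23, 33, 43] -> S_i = 3 + 10*i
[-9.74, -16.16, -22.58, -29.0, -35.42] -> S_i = -9.74 + -6.42*i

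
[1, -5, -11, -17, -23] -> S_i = 1 + -6*i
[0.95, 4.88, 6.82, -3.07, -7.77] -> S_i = Random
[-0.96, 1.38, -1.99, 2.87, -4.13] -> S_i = -0.96*(-1.44)^i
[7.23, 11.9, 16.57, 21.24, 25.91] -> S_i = 7.23 + 4.67*i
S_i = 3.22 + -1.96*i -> [3.22, 1.26, -0.7, -2.66, -4.62]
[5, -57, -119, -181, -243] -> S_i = 5 + -62*i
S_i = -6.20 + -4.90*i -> [-6.2, -11.1, -16.0, -20.9, -25.8]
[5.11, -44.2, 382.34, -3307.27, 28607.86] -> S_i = 5.11*(-8.65)^i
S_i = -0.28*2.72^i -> [-0.28, -0.76, -2.07, -5.63, -15.33]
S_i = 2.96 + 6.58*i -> [2.96, 9.54, 16.12, 22.7, 29.28]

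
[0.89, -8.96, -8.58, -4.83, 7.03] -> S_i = Random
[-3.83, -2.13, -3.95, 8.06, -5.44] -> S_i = Random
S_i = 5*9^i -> [5, 45, 405, 3645, 32805]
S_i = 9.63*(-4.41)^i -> [9.63, -42.47, 187.29, -825.93, 3642.34]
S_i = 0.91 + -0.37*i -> [0.91, 0.54, 0.17, -0.2, -0.57]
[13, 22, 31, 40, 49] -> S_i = 13 + 9*i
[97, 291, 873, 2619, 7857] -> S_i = 97*3^i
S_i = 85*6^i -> [85, 510, 3060, 18360, 110160]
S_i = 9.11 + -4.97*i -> [9.11, 4.14, -0.83, -5.8, -10.77]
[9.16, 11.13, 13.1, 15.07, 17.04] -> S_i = 9.16 + 1.97*i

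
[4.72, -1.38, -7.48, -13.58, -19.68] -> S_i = 4.72 + -6.10*i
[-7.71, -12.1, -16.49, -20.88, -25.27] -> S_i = -7.71 + -4.39*i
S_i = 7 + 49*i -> [7, 56, 105, 154, 203]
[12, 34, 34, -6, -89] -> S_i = Random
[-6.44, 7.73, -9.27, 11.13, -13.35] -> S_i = -6.44*(-1.20)^i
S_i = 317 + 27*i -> [317, 344, 371, 398, 425]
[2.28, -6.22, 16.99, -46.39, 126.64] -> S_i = 2.28*(-2.73)^i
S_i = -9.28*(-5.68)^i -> [-9.28, 52.71, -299.4, 1700.56, -9659.2]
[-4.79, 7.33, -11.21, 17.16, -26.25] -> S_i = -4.79*(-1.53)^i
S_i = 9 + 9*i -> [9, 18, 27, 36, 45]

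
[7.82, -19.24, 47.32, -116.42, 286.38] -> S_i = 7.82*(-2.46)^i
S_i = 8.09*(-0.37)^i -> [8.09, -2.99, 1.11, -0.41, 0.15]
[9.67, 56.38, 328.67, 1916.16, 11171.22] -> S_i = 9.67*5.83^i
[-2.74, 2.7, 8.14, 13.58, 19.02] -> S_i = -2.74 + 5.44*i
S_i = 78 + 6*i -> [78, 84, 90, 96, 102]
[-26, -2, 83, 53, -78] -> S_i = Random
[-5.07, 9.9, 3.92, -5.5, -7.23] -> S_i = Random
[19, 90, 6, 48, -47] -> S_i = Random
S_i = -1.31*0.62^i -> [-1.31, -0.81, -0.5, -0.31, -0.19]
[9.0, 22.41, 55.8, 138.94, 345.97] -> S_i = 9.00*2.49^i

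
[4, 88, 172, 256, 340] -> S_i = 4 + 84*i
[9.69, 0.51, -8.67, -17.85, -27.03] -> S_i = 9.69 + -9.18*i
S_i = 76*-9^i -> [76, -684, 6156, -55404, 498636]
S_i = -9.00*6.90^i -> [-9.0, -62.1, -428.49, -2956.58, -20400.41]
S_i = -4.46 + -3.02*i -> [-4.46, -7.48, -10.5, -13.52, -16.54]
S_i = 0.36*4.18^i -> [0.36, 1.5, 6.29, 26.29, 109.9]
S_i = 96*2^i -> [96, 192, 384, 768, 1536]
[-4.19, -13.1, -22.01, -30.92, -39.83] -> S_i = -4.19 + -8.91*i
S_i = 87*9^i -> [87, 783, 7047, 63423, 570807]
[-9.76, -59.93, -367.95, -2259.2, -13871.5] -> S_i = -9.76*6.14^i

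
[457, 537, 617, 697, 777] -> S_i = 457 + 80*i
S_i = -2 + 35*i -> [-2, 33, 68, 103, 138]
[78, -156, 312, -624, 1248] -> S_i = 78*-2^i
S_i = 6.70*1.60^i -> [6.7, 10.72, 17.15, 27.44, 43.91]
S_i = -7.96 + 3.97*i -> [-7.96, -3.99, -0.02, 3.95, 7.92]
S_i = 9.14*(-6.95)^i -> [9.14, -63.52, 441.48, -3068.32, 21324.82]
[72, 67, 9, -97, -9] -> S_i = Random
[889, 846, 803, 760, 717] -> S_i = 889 + -43*i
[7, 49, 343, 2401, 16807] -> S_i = 7*7^i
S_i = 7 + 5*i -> [7, 12, 17, 22, 27]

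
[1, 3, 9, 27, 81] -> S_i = 1*3^i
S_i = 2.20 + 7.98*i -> [2.2, 10.18, 18.16, 26.14, 34.12]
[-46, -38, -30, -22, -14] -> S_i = -46 + 8*i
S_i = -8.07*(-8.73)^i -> [-8.07, 70.45, -615.04, 5369.28, -46873.84]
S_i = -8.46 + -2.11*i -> [-8.46, -10.57, -12.68, -14.79, -16.9]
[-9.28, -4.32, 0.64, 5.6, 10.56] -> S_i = -9.28 + 4.96*i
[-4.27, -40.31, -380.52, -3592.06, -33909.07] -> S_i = -4.27*9.44^i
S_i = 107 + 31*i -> [107, 138, 169, 200, 231]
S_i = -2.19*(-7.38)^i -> [-2.19, 16.16, -119.28, 880.26, -6496.35]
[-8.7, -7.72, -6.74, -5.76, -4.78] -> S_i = -8.70 + 0.98*i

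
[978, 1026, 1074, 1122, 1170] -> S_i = 978 + 48*i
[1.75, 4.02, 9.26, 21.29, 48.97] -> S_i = 1.75*2.30^i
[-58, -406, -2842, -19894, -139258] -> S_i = -58*7^i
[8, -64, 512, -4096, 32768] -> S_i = 8*-8^i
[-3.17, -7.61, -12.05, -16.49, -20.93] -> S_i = -3.17 + -4.44*i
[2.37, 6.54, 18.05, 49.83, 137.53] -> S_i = 2.37*2.76^i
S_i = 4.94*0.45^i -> [4.94, 2.22, 1.0, 0.45, 0.2]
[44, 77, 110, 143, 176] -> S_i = 44 + 33*i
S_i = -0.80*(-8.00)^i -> [-0.8, 6.4, -51.2, 409.6, -3276.8]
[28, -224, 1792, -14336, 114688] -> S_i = 28*-8^i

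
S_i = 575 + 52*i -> [575, 627, 679, 731, 783]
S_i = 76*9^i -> [76, 684, 6156, 55404, 498636]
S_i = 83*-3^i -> [83, -249, 747, -2241, 6723]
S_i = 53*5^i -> [53, 265, 1325, 6625, 33125]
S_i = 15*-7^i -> [15, -105, 735, -5145, 36015]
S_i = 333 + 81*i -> [333, 414, 495, 576, 657]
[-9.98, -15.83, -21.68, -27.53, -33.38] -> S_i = -9.98 + -5.85*i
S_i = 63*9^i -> [63, 567, 5103, 45927, 413343]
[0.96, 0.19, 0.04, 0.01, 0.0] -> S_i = 0.96*0.20^i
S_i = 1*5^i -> [1, 5, 25, 125, 625]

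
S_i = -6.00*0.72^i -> [-6.0, -4.32, -3.11, -2.24, -1.61]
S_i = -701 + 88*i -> [-701, -613, -525, -437, -349]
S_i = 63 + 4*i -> [63, 67, 71, 75, 79]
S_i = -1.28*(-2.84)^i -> [-1.28, 3.64, -10.32, 29.32, -83.27]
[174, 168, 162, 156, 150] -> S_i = 174 + -6*i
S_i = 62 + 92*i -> [62, 154, 246, 338, 430]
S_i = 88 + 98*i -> [88, 186, 284, 382, 480]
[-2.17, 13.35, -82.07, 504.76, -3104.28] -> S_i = -2.17*(-6.15)^i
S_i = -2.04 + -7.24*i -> [-2.04, -9.28, -16.52, -23.76, -31.0]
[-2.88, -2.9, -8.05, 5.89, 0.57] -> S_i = Random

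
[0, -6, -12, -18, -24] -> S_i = 0 + -6*i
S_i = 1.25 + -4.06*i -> [1.25, -2.81, -6.87, -10.93, -14.99]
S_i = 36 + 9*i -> [36, 45, 54, 63, 72]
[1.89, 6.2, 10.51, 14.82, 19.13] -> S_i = 1.89 + 4.31*i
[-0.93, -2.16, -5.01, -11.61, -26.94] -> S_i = -0.93*2.32^i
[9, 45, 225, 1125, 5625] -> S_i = 9*5^i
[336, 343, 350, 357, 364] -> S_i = 336 + 7*i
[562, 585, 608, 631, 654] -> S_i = 562 + 23*i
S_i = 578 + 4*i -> [578, 582, 586, 590, 594]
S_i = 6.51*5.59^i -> [6.51, 36.39, 203.43, 1137.15, 6356.65]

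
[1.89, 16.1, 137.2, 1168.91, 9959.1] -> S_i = 1.89*8.52^i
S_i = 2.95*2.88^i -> [2.95, 8.5, 24.47, 70.47, 202.95]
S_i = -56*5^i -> [-56, -280, -1400, -7000, -35000]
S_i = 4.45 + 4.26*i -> [4.45, 8.71, 12.97, 17.23, 21.49]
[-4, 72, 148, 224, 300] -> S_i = -4 + 76*i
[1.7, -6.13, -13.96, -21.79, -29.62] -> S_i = 1.70 + -7.83*i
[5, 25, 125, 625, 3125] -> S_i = 5*5^i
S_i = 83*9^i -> [83, 747, 6723, 60507, 544563]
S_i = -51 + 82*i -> [-51, 31, 113, 195, 277]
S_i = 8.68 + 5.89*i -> [8.68, 14.57, 20.46, 26.35, 32.24]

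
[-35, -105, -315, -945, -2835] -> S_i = -35*3^i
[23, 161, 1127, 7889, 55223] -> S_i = 23*7^i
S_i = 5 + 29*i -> [5, 34, 63, 92, 121]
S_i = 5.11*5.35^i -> [5.11, 27.34, 146.26, 782.5, 4186.35]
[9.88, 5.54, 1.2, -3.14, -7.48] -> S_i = 9.88 + -4.34*i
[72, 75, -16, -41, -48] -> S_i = Random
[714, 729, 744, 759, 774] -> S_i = 714 + 15*i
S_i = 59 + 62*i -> [59, 121, 183, 245, 307]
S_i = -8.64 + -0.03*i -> [-8.64, -8.67, -8.7, -8.73, -8.76]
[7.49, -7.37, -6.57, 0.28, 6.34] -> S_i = Random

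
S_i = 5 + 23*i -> [5, 28, 51, 74, 97]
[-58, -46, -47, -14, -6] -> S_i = Random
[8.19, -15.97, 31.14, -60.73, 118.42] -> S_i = 8.19*(-1.95)^i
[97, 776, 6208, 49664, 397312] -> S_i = 97*8^i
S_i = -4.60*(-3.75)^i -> [-4.6, 17.25, -64.69, 242.58, -909.67]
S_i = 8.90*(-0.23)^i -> [8.9, -2.05, 0.47, -0.11, 0.02]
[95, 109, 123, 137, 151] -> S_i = 95 + 14*i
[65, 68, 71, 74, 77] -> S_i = 65 + 3*i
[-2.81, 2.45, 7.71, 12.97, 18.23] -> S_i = -2.81 + 5.26*i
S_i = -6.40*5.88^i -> [-6.4, -37.63, -221.28, -1301.1, -7650.49]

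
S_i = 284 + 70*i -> [284, 354, 424, 494, 564]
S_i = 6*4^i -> [6, 24, 96, 384, 1536]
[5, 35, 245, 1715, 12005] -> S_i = 5*7^i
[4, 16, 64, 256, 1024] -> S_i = 4*4^i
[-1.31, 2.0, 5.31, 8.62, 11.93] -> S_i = -1.31 + 3.31*i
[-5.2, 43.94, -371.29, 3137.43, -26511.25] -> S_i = -5.20*(-8.45)^i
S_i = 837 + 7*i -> [837, 844, 851, 858, 865]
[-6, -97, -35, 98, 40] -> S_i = Random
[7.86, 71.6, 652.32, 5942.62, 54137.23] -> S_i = 7.86*9.11^i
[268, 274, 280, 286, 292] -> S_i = 268 + 6*i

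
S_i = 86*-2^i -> [86, -172, 344, -688, 1376]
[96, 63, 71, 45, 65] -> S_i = Random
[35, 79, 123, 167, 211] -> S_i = 35 + 44*i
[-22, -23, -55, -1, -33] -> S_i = Random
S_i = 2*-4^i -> [2, -8, 32, -128, 512]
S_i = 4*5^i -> [4, 20, 100, 500, 2500]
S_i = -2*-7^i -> [-2, 14, -98, 686, -4802]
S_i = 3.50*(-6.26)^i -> [3.5, -21.91, 137.16, -858.6, 5374.84]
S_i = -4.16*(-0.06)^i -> [-4.16, 0.25, -0.01, 0.0, -0.0]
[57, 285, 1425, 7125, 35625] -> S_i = 57*5^i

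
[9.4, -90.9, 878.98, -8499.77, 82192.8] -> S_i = 9.40*(-9.67)^i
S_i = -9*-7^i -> [-9, 63, -441, 3087, -21609]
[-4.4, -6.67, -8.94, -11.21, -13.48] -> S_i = -4.40 + -2.27*i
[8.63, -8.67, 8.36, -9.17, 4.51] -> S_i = Random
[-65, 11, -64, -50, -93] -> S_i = Random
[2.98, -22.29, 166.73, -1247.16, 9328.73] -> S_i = 2.98*(-7.48)^i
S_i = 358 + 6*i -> [358, 364, 370, 376, 382]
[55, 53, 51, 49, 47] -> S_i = 55 + -2*i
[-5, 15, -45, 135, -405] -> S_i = -5*-3^i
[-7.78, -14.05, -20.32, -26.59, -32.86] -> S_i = -7.78 + -6.27*i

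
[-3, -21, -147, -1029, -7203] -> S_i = -3*7^i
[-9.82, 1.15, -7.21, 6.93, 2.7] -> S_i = Random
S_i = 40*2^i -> [40, 80, 160, 320, 640]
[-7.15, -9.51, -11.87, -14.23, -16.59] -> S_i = -7.15 + -2.36*i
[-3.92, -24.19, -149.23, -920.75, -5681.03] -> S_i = -3.92*6.17^i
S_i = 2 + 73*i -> [2, 75, 148, 221, 294]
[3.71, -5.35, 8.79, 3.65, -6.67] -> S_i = Random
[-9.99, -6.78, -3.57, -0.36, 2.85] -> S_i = -9.99 + 3.21*i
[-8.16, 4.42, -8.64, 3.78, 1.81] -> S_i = Random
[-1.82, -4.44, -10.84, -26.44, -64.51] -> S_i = -1.82*2.44^i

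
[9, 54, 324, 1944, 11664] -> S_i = 9*6^i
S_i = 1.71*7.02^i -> [1.71, 12.0, 84.27, 591.57, 4152.83]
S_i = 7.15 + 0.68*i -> [7.15, 7.83, 8.51, 9.19, 9.87]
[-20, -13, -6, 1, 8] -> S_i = -20 + 7*i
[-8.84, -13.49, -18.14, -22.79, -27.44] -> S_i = -8.84 + -4.65*i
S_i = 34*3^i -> [34, 102, 306, 918, 2754]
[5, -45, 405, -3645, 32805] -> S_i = 5*-9^i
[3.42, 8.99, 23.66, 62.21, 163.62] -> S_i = 3.42*2.63^i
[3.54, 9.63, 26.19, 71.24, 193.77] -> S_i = 3.54*2.72^i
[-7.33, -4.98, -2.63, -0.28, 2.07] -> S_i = -7.33 + 2.35*i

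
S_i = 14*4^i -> [14, 56, 224, 896, 3584]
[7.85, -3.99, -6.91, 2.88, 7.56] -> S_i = Random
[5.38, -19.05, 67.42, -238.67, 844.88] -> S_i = 5.38*(-3.54)^i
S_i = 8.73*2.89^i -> [8.73, 25.23, 72.91, 210.72, 608.98]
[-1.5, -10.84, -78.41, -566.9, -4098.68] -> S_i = -1.50*7.23^i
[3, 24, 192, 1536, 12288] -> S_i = 3*8^i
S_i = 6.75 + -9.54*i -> [6.75, -2.79, -12.33, -21.87, -31.41]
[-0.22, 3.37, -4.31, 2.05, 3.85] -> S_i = Random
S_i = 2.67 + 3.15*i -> [2.67, 5.82, 8.97, 12.12, 15.27]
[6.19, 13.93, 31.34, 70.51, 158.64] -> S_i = 6.19*2.25^i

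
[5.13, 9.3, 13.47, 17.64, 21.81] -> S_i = 5.13 + 4.17*i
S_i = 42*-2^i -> [42, -84, 168, -336, 672]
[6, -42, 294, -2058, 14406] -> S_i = 6*-7^i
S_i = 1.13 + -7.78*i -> [1.13, -6.65, -14.43, -22.21, -29.99]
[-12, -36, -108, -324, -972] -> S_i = -12*3^i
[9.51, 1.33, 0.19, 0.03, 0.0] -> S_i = 9.51*0.14^i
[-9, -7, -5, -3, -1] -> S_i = -9 + 2*i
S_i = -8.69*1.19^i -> [-8.69, -10.34, -12.31, -14.64, -17.43]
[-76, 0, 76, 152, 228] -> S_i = -76 + 76*i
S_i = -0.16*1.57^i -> [-0.16, -0.25, -0.39, -0.62, -0.97]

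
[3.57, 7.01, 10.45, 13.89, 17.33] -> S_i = 3.57 + 3.44*i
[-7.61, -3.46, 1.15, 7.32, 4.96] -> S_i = Random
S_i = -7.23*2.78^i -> [-7.23, -20.1, -55.88, -155.34, -431.83]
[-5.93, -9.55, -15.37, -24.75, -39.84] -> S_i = -5.93*1.61^i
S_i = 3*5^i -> [3, 15, 75, 375, 1875]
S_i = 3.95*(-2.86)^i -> [3.95, -11.3, 32.31, -92.4, 264.28]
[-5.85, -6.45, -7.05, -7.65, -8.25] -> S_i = -5.85 + -0.60*i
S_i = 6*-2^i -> [6, -12, 24, -48, 96]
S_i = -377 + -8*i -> [-377, -385, -393, -401, -409]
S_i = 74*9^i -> [74, 666, 5994, 53946, 485514]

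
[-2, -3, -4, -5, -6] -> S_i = -2 + -1*i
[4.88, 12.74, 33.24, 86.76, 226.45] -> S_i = 4.88*2.61^i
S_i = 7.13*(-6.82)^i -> [7.13, -48.63, 331.63, -2261.74, 15425.07]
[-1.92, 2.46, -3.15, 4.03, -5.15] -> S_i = -1.92*(-1.28)^i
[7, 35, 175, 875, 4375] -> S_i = 7*5^i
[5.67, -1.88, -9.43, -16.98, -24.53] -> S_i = 5.67 + -7.55*i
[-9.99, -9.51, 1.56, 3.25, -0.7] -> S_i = Random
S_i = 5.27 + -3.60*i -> [5.27, 1.67, -1.93, -5.53, -9.13]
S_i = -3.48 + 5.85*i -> [-3.48, 2.37, 8.22, 14.07, 19.92]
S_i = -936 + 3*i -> [-936, -933, -930, -927, -924]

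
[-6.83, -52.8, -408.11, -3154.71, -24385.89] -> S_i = -6.83*7.73^i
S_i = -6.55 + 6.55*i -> [-6.55, 0.0, 6.55, 13.1, 19.65]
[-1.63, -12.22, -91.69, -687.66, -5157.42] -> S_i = -1.63*7.50^i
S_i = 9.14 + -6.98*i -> [9.14, 2.16, -4.82, -11.8, -18.78]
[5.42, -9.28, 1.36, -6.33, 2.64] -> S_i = Random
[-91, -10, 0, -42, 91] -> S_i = Random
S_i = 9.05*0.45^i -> [9.05, 4.07, 1.83, 0.82, 0.37]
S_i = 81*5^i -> [81, 405, 2025, 10125, 50625]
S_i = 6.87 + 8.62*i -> [6.87, 15.49, 24.11, 32.73, 41.35]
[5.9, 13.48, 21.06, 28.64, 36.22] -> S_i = 5.90 + 7.58*i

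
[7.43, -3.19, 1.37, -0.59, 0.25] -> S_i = 7.43*(-0.43)^i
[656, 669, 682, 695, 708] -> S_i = 656 + 13*i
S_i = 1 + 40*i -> [1, 41, 81, 121, 161]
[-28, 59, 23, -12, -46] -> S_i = Random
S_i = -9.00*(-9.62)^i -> [-9.0, 86.58, -832.9, 8012.49, -77080.19]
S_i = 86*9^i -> [86, 774, 6966, 62694, 564246]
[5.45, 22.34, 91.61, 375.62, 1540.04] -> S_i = 5.45*4.10^i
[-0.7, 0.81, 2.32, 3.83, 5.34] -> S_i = -0.70 + 1.51*i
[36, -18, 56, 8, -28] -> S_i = Random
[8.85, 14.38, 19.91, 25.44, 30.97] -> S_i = 8.85 + 5.53*i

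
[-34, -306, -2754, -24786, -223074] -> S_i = -34*9^i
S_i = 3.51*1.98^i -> [3.51, 6.95, 13.76, 27.25, 53.95]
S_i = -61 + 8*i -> [-61, -53, -45, -37, -29]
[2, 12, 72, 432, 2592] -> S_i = 2*6^i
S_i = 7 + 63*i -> [7, 70, 133, 196, 259]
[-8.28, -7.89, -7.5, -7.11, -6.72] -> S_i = -8.28 + 0.39*i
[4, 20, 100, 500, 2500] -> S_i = 4*5^i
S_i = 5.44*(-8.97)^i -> [5.44, -48.8, 437.71, -3926.23, 35218.32]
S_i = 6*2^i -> [6, 12, 24, 48, 96]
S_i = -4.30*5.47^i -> [-4.3, -23.52, -128.66, -703.77, -3849.62]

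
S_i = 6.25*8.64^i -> [6.25, 54.0, 466.56, 4031.08, 34828.52]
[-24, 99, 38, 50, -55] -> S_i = Random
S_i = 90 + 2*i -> [90, 92, 94, 96, 98]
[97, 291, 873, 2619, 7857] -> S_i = 97*3^i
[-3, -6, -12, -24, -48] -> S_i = -3*2^i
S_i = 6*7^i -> [6, 42, 294, 2058, 14406]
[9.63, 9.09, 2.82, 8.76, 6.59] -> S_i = Random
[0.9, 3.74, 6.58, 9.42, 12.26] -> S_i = 0.90 + 2.84*i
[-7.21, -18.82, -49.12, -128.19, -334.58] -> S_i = -7.21*2.61^i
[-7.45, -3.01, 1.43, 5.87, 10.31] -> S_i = -7.45 + 4.44*i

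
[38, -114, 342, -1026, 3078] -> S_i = 38*-3^i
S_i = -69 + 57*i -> [-69, -12, 45, 102, 159]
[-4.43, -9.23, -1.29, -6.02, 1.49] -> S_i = Random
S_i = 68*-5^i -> [68, -340, 1700, -8500, 42500]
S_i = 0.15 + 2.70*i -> [0.15, 2.85, 5.55, 8.25, 10.95]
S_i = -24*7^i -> [-24, -168, -1176, -8232, -57624]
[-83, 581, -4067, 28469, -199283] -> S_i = -83*-7^i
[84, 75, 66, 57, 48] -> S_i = 84 + -9*i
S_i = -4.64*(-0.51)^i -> [-4.64, 2.37, -1.21, 0.62, -0.31]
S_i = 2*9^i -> [2, 18, 162, 1458, 13122]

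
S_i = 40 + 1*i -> [40, 41, 42, 43, 44]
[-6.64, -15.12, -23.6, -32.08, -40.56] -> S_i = -6.64 + -8.48*i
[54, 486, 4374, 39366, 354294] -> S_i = 54*9^i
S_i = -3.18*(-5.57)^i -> [-3.18, 17.71, -98.66, 549.53, -3060.89]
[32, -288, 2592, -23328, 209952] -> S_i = 32*-9^i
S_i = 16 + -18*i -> [16, -2, -20, -38, -56]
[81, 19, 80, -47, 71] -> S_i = Random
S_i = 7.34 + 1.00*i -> [7.34, 8.34, 9.34, 10.34, 11.34]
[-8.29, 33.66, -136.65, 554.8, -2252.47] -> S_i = -8.29*(-4.06)^i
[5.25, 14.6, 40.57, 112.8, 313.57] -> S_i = 5.25*2.78^i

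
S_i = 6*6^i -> [6, 36, 216, 1296, 7776]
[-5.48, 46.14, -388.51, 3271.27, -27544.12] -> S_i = -5.48*(-8.42)^i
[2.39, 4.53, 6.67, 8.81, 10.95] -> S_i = 2.39 + 2.14*i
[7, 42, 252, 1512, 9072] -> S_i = 7*6^i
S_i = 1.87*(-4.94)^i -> [1.87, -9.24, 45.63, -225.44, 1113.65]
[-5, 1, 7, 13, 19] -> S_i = -5 + 6*i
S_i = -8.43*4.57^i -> [-8.43, -38.53, -176.06, -804.59, -3676.99]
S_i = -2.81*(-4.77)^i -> [-2.81, 13.4, -63.94, 304.97, -1454.72]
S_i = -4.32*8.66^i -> [-4.32, -37.41, -323.98, -2805.68, -24297.15]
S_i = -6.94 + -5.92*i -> [-6.94, -12.86, -18.78, -24.7, -30.62]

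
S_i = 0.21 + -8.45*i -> [0.21, -8.24, -16.69, -25.14, -33.59]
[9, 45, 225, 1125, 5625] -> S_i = 9*5^i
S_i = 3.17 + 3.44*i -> [3.17, 6.61, 10.05, 13.49, 16.93]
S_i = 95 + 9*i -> [95, 104, 113, 122, 131]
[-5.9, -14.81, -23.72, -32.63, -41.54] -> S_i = -5.90 + -8.91*i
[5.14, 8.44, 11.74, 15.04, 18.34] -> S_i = 5.14 + 3.30*i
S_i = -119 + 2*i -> [-119, -117, -115, -113, -111]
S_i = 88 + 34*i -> [88, 122, 156, 190, 224]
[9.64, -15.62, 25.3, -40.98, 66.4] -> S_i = 9.64*(-1.62)^i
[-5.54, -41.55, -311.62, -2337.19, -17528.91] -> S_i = -5.54*7.50^i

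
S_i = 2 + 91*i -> [2, 93, 184, 275, 366]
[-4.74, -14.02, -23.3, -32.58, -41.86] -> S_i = -4.74 + -9.28*i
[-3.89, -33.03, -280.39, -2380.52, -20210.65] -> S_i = -3.89*8.49^i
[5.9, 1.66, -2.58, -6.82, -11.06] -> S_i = 5.90 + -4.24*i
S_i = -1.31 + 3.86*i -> [-1.31, 2.55, 6.41, 10.27, 14.13]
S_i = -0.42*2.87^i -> [-0.42, -1.21, -3.46, -9.93, -28.5]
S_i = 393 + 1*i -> [393, 394, 395, 396, 397]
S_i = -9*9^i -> [-9, -81, -729, -6561, -59049]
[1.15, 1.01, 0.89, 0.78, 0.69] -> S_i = 1.15*0.88^i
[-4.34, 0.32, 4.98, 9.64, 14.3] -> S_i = -4.34 + 4.66*i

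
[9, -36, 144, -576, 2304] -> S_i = 9*-4^i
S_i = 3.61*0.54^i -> [3.61, 1.95, 1.05, 0.57, 0.31]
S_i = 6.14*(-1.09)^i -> [6.14, -6.69, 7.29, -7.95, 8.67]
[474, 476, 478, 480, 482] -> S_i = 474 + 2*i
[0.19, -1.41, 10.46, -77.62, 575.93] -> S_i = 0.19*(-7.42)^i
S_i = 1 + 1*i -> [1, 2, 3, 4, 5]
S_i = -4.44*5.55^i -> [-4.44, -24.64, -136.76, -759.04, -4212.65]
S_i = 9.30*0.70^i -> [9.3, 6.51, 4.56, 3.19, 2.23]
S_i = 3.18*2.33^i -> [3.18, 7.41, 17.26, 40.22, 93.72]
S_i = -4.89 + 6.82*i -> [-4.89, 1.93, 8.75, 15.57, 22.39]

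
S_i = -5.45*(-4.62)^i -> [-5.45, 25.18, -116.33, 537.43, -2482.93]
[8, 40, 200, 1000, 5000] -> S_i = 8*5^i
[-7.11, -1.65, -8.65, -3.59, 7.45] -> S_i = Random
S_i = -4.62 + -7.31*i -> [-4.62, -11.93, -19.24, -26.55, -33.86]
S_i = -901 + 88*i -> [-901, -813, -725, -637, -549]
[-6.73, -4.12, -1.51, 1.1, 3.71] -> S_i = -6.73 + 2.61*i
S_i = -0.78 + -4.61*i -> [-0.78, -5.39, -10.0, -14.61, -19.22]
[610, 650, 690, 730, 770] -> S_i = 610 + 40*i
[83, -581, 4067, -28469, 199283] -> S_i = 83*-7^i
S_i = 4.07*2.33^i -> [4.07, 9.48, 22.1, 51.48, 119.95]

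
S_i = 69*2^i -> [69, 138, 276, 552, 1104]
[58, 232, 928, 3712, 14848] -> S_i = 58*4^i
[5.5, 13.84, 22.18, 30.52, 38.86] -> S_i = 5.50 + 8.34*i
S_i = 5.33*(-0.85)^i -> [5.33, -4.53, 3.85, -3.27, 2.78]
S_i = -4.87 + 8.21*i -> [-4.87, 3.34, 11.55, 19.76, 27.97]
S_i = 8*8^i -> [8, 64, 512, 4096, 32768]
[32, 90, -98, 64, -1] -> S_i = Random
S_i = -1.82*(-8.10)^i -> [-1.82, 14.74, -119.41, 967.22, -7834.5]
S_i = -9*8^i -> [-9, -72, -576, -4608, -36864]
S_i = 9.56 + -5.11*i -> [9.56, 4.45, -0.66, -5.77, -10.88]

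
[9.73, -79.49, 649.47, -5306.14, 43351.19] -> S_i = 9.73*(-8.17)^i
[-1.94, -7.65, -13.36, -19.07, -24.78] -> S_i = -1.94 + -5.71*i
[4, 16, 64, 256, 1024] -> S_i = 4*4^i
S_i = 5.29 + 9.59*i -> [5.29, 14.88, 24.47, 34.06, 43.65]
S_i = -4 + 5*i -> [-4, 1, 6, 11, 16]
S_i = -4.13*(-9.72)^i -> [-4.13, 40.14, -390.2, 3792.7, -36865.07]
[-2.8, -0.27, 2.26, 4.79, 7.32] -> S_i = -2.80 + 2.53*i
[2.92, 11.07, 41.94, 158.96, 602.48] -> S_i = 2.92*3.79^i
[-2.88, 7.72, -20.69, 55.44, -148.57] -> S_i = -2.88*(-2.68)^i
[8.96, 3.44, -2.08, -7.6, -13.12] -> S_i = 8.96 + -5.52*i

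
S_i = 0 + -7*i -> [0, -7, -14, -21, -28]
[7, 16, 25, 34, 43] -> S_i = 7 + 9*i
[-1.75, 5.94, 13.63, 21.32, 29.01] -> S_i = -1.75 + 7.69*i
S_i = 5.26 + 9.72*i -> [5.26, 14.98, 24.7, 34.42, 44.14]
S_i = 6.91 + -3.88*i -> [6.91, 3.03, -0.85, -4.73, -8.61]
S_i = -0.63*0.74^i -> [-0.63, -0.47, -0.34, -0.26, -0.19]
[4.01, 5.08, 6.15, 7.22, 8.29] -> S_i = 4.01 + 1.07*i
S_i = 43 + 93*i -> [43, 136, 229, 322, 415]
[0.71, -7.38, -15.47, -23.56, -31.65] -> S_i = 0.71 + -8.09*i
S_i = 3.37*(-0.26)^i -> [3.37, -0.88, 0.23, -0.06, 0.02]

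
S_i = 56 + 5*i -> [56, 61, 66, 71, 76]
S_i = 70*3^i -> [70, 210, 630, 1890, 5670]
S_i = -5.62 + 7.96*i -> [-5.62, 2.34, 10.3, 18.26, 26.22]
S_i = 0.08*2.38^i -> [0.08, 0.19, 0.45, 1.08, 2.57]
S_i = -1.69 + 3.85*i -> [-1.69, 2.16, 6.01, 9.86, 13.71]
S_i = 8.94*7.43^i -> [8.94, 66.42, 493.53, 3666.94, 27245.37]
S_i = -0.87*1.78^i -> [-0.87, -1.55, -2.76, -4.91, -8.73]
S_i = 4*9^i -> [4, 36, 324, 2916, 26244]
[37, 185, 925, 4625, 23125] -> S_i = 37*5^i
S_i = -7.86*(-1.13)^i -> [-7.86, 8.88, -10.04, 11.34, -12.82]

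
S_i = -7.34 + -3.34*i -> [-7.34, -10.68, -14.02, -17.36, -20.7]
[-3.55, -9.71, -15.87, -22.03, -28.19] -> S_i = -3.55 + -6.16*i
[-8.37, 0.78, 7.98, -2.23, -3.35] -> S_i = Random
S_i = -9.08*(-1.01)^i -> [-9.08, 9.17, -9.26, 9.36, -9.45]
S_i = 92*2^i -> [92, 184, 368, 736, 1472]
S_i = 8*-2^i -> [8, -16, 32, -64, 128]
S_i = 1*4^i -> [1, 4, 16, 64, 256]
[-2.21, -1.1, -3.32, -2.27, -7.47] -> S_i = Random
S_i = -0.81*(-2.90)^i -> [-0.81, 2.35, -6.81, 19.76, -57.29]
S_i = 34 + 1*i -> [34, 35, 36, 37, 38]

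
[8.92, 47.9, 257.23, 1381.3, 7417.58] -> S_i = 8.92*5.37^i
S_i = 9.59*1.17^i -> [9.59, 11.22, 13.13, 15.36, 17.97]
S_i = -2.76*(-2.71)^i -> [-2.76, 7.48, -20.27, 54.93, -148.86]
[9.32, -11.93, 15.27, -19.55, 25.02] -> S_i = 9.32*(-1.28)^i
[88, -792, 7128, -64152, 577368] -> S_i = 88*-9^i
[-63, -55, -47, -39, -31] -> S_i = -63 + 8*i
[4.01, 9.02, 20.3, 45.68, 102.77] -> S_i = 4.01*2.25^i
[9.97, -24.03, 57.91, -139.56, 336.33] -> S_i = 9.97*(-2.41)^i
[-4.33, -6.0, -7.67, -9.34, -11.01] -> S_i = -4.33 + -1.67*i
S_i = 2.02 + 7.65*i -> [2.02, 9.67, 17.32, 24.97, 32.62]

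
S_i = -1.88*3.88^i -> [-1.88, -7.29, -28.3, -109.81, -426.07]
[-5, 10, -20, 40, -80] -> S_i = -5*-2^i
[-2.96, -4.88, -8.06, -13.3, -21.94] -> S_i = -2.96*1.65^i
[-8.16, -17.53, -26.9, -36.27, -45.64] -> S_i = -8.16 + -9.37*i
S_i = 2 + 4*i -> [2, 6, 10, 14, 18]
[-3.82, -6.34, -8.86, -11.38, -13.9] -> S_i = -3.82 + -2.52*i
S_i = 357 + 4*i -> [357, 361, 365, 369, 373]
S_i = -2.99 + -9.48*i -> [-2.99, -12.47, -21.95, -31.43, -40.91]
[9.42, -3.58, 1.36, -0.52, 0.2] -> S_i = 9.42*(-0.38)^i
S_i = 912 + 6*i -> [912, 918, 924, 930, 936]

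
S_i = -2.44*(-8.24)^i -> [-2.44, 20.11, -165.67, 1365.12, -11248.61]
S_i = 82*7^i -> [82, 574, 4018, 28126, 196882]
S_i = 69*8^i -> [69, 552, 4416, 35328, 282624]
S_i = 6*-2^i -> [6, -12, 24, -48, 96]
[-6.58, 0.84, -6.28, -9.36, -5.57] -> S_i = Random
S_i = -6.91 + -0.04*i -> [-6.91, -6.95, -6.99, -7.03, -7.07]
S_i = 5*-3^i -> [5, -15, 45, -135, 405]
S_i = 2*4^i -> [2, 8, 32, 128, 512]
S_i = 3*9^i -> [3, 27, 243, 2187, 19683]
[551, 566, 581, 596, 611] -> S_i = 551 + 15*i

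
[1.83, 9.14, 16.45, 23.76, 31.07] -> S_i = 1.83 + 7.31*i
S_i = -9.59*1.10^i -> [-9.59, -10.55, -11.6, -12.76, -14.04]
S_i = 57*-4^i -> [57, -228, 912, -3648, 14592]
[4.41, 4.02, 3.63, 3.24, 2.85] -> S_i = 4.41 + -0.39*i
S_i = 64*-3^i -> [64, -192, 576, -1728, 5184]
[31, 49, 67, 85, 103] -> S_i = 31 + 18*i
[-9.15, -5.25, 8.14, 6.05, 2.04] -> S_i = Random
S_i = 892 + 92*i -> [892, 984, 1076, 1168, 1260]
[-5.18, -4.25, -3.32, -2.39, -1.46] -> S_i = -5.18 + 0.93*i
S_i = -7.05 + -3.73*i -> [-7.05, -10.78, -14.51, -18.24, -21.97]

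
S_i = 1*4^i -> [1, 4, 16, 64, 256]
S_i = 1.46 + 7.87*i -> [1.46, 9.33, 17.2, 25.07, 32.94]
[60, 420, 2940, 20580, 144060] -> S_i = 60*7^i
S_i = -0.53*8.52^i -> [-0.53, -4.52, -38.47, -327.79, -2792.76]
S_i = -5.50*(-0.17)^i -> [-5.5, 0.94, -0.16, 0.03, -0.0]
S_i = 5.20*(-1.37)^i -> [5.2, -7.12, 9.76, -13.37, 18.32]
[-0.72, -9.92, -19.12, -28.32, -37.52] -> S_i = -0.72 + -9.20*i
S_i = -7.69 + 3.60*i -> [-7.69, -4.09, -0.49, 3.11, 6.71]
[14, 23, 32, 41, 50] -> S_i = 14 + 9*i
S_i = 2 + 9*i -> [2, 11, 20, 29, 38]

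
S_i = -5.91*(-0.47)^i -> [-5.91, 2.78, -1.31, 0.61, -0.29]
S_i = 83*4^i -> [83, 332, 1328, 5312, 21248]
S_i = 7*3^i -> [7, 21, 63, 189, 567]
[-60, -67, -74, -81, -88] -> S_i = -60 + -7*i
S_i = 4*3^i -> [4, 12, 36, 108, 324]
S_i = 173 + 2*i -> [173, 175, 177, 179, 181]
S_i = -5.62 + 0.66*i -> [-5.62, -4.96, -4.3, -3.64, -2.98]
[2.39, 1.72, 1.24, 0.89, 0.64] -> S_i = 2.39*0.72^i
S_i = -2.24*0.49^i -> [-2.24, -1.1, -0.54, -0.26, -0.13]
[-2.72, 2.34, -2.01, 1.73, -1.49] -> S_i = -2.72*(-0.86)^i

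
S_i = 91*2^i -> [91, 182, 364, 728, 1456]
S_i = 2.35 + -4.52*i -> [2.35, -2.17, -6.69, -11.21, -15.73]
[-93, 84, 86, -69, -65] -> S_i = Random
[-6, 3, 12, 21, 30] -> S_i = -6 + 9*i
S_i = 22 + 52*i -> [22, 74, 126, 178, 230]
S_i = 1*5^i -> [1, 5, 25, 125, 625]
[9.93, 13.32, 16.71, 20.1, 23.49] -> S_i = 9.93 + 3.39*i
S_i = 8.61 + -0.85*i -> [8.61, 7.76, 6.91, 6.06, 5.21]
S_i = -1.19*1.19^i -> [-1.19, -1.42, -1.69, -2.01, -2.39]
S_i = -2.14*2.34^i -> [-2.14, -5.01, -11.72, -27.42, -64.16]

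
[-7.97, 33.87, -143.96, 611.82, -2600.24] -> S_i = -7.97*(-4.25)^i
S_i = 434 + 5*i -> [434, 439, 444, 449, 454]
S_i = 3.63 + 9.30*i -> [3.63, 12.93, 22.23, 31.53, 40.83]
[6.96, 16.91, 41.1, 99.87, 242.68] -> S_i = 6.96*2.43^i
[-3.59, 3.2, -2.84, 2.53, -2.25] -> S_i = -3.59*(-0.89)^i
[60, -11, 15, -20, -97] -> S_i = Random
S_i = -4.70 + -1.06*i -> [-4.7, -5.76, -6.82, -7.88, -8.94]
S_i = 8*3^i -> [8, 24, 72, 216, 648]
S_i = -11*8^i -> [-11, -88, -704, -5632, -45056]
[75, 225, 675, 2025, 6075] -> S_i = 75*3^i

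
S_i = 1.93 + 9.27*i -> [1.93, 11.2, 20.47, 29.74, 39.01]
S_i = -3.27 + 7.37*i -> [-3.27, 4.1, 11.47, 18.84, 26.21]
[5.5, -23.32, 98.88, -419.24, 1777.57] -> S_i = 5.50*(-4.24)^i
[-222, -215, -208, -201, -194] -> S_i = -222 + 7*i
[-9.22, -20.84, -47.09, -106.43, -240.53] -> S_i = -9.22*2.26^i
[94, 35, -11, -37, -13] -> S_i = Random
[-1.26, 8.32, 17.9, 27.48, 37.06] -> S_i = -1.26 + 9.58*i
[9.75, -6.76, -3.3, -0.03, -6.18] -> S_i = Random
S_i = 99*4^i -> [99, 396, 1584, 6336, 25344]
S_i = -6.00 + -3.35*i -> [-6.0, -9.35, -12.7, -16.05, -19.4]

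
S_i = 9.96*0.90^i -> [9.96, 8.96, 8.07, 7.26, 6.53]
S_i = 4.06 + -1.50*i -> [4.06, 2.56, 1.06, -0.44, -1.94]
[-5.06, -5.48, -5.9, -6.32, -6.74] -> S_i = -5.06 + -0.42*i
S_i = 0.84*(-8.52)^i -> [0.84, -7.16, 60.98, -519.51, 4426.27]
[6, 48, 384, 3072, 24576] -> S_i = 6*8^i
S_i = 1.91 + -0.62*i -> [1.91, 1.29, 0.67, 0.05, -0.57]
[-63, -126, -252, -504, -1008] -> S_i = -63*2^i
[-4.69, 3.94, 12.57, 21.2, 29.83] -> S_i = -4.69 + 8.63*i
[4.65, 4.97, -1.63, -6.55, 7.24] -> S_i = Random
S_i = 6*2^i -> [6, 12, 24, 48, 96]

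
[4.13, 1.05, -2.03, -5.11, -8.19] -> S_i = 4.13 + -3.08*i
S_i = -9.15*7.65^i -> [-9.15, -70.0, -535.48, -4096.43, -31337.68]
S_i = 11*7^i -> [11, 77, 539, 3773, 26411]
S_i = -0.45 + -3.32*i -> [-0.45, -3.77, -7.09, -10.41, -13.73]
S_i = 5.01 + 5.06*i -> [5.01, 10.07, 15.13, 20.19, 25.25]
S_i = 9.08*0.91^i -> [9.08, 8.26, 7.52, 6.84, 6.23]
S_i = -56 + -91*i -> [-56, -147, -238, -329, -420]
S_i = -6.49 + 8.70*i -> [-6.49, 2.21, 10.91, 19.61, 28.31]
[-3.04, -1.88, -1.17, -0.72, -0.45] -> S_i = -3.04*0.62^i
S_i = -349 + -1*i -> [-349, -350, -351, -352, -353]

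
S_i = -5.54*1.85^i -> [-5.54, -10.25, -18.96, -35.08, -64.89]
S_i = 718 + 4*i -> [718, 722, 726, 730, 734]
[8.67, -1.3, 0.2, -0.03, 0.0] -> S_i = 8.67*(-0.15)^i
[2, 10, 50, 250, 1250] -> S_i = 2*5^i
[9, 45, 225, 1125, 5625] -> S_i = 9*5^i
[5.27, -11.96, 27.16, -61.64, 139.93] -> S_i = 5.27*(-2.27)^i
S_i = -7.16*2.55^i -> [-7.16, -18.26, -46.56, -118.72, -302.74]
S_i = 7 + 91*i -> [7, 98, 189, 280, 371]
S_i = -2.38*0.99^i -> [-2.38, -2.36, -2.33, -2.31, -2.29]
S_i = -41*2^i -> [-41, -82, -164, -328, -656]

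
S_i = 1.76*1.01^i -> [1.76, 1.78, 1.8, 1.81, 1.83]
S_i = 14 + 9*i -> [14, 23, 32, 41, 50]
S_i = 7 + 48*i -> [7, 55, 103, 151, 199]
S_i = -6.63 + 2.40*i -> [-6.63, -4.23, -1.83, 0.57, 2.97]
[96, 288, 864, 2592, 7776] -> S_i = 96*3^i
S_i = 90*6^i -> [90, 540, 3240, 19440, 116640]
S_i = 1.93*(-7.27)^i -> [1.93, -14.03, 102.01, -741.58, 5391.32]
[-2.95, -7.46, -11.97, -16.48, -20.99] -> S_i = -2.95 + -4.51*i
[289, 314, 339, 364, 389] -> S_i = 289 + 25*i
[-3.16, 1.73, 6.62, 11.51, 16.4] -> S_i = -3.16 + 4.89*i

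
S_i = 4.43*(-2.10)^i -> [4.43, -9.3, 19.54, -41.03, 86.16]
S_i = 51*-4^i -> [51, -204, 816, -3264, 13056]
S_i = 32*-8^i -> [32, -256, 2048, -16384, 131072]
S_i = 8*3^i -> [8, 24, 72, 216, 648]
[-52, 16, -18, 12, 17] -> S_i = Random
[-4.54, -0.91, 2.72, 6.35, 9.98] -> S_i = -4.54 + 3.63*i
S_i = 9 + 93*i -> [9, 102, 195, 288, 381]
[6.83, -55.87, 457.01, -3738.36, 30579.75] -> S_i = 6.83*(-8.18)^i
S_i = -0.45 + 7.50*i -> [-0.45, 7.05, 14.55, 22.05, 29.55]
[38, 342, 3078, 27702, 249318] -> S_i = 38*9^i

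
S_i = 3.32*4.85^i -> [3.32, 16.1, 78.09, 378.76, 1836.98]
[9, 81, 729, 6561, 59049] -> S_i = 9*9^i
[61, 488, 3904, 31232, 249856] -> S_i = 61*8^i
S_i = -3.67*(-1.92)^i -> [-3.67, 7.05, -13.53, 25.98, -49.87]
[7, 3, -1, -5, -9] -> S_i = 7 + -4*i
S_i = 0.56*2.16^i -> [0.56, 1.21, 2.61, 5.64, 12.19]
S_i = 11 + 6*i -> [11, 17, 23, 29, 35]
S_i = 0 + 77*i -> [0, 77, 154, 231, 308]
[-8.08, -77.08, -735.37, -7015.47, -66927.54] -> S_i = -8.08*9.54^i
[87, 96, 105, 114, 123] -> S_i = 87 + 9*i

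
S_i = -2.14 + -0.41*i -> [-2.14, -2.55, -2.96, -3.37, -3.78]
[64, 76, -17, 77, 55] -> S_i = Random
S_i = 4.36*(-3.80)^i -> [4.36, -16.57, 62.96, -239.24, 909.12]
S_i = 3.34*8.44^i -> [3.34, 28.19, 237.92, 2008.05, 16947.91]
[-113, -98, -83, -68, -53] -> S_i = -113 + 15*i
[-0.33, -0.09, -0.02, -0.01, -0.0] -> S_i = -0.33*0.26^i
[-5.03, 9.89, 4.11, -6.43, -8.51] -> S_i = Random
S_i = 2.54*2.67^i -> [2.54, 6.78, 18.11, 48.35, 129.09]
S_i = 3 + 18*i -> [3, 21, 39, 57, 75]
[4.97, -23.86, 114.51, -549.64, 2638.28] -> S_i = 4.97*(-4.80)^i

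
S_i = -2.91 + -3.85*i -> [-2.91, -6.76, -10.61, -14.46, -18.31]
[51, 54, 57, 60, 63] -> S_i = 51 + 3*i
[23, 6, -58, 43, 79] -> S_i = Random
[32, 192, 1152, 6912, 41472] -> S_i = 32*6^i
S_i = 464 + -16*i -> [464, 448, 432, 416, 400]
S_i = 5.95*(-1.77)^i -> [5.95, -10.53, 18.64, -32.99, 58.4]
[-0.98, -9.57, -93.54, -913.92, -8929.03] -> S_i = -0.98*9.77^i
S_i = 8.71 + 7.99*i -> [8.71, 16.7, 24.69, 32.68, 40.67]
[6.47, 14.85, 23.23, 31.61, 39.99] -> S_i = 6.47 + 8.38*i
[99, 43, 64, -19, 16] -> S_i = Random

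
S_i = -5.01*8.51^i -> [-5.01, -42.64, -362.82, -3087.64, -26275.8]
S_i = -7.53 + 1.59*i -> [-7.53, -5.94, -4.35, -2.76, -1.17]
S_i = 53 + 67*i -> [53, 120, 187, 254, 321]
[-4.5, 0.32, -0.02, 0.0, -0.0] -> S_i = -4.50*(-0.07)^i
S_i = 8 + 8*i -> [8, 16, 24, 32, 40]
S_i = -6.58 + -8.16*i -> [-6.58, -14.74, -22.9, -31.06, -39.22]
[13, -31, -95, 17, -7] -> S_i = Random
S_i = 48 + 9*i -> [48, 57, 66, 75, 84]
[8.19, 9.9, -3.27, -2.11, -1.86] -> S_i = Random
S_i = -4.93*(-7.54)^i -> [-4.93, 37.17, -280.28, 2113.3, -15934.27]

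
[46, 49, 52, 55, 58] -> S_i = 46 + 3*i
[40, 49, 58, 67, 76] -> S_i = 40 + 9*i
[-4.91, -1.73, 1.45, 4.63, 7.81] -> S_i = -4.91 + 3.18*i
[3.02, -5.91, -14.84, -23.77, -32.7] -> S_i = 3.02 + -8.93*i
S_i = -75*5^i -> [-75, -375, -1875, -9375, -46875]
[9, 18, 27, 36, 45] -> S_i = 9 + 9*i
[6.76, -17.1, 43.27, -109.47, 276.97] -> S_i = 6.76*(-2.53)^i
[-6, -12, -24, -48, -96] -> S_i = -6*2^i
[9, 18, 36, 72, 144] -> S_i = 9*2^i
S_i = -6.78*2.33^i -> [-6.78, -15.8, -36.81, -85.76, -199.83]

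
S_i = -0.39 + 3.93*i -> [-0.39, 3.54, 7.47, 11.4, 15.33]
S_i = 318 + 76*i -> [318, 394, 470, 546, 622]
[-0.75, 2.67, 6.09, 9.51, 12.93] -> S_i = -0.75 + 3.42*i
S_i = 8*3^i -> [8, 24, 72, 216, 648]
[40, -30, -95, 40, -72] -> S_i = Random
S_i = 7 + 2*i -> [7, 9, 11, 13, 15]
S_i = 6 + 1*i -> [6, 7, 8, 9, 10]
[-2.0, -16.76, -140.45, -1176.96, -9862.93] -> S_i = -2.00*8.38^i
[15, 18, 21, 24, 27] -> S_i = 15 + 3*i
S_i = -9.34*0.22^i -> [-9.34, -2.05, -0.45, -0.1, -0.02]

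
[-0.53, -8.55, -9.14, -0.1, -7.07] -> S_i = Random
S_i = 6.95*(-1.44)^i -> [6.95, -10.01, 14.41, -20.75, 29.88]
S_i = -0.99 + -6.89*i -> [-0.99, -7.88, -14.77, -21.66, -28.55]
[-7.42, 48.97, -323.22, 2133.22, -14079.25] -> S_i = -7.42*(-6.60)^i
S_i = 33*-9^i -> [33, -297, 2673, -24057, 216513]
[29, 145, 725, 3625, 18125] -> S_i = 29*5^i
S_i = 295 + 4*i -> [295, 299, 303, 307, 311]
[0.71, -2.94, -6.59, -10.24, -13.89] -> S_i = 0.71 + -3.65*i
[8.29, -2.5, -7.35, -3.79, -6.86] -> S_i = Random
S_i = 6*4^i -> [6, 24, 96, 384, 1536]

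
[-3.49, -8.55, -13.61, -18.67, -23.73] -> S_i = -3.49 + -5.06*i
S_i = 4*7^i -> [4, 28, 196, 1372, 9604]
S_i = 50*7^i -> [50, 350, 2450, 17150, 120050]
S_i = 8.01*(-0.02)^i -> [8.01, -0.16, 0.0, -0.0, 0.0]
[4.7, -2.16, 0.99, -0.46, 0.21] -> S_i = 4.70*(-0.46)^i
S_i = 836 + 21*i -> [836, 857, 878, 899, 920]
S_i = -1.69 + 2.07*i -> [-1.69, 0.38, 2.45, 4.52, 6.59]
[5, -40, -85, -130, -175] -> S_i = 5 + -45*i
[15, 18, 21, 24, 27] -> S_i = 15 + 3*i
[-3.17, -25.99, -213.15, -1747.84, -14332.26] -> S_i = -3.17*8.20^i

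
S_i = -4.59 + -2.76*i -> [-4.59, -7.35, -10.11, -12.87, -15.63]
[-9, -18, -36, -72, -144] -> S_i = -9*2^i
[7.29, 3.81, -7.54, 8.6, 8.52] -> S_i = Random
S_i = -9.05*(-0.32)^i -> [-9.05, 2.9, -0.93, 0.3, -0.09]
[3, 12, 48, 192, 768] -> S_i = 3*4^i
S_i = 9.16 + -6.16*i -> [9.16, 3.0, -3.16, -9.32, -15.48]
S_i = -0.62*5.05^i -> [-0.62, -3.13, -15.81, -79.85, -403.23]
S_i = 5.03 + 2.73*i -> [5.03, 7.76, 10.49, 13.22, 15.95]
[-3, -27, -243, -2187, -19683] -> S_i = -3*9^i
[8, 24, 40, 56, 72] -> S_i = 8 + 16*i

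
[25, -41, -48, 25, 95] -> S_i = Random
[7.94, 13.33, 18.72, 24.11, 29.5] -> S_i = 7.94 + 5.39*i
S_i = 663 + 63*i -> [663, 726, 789, 852, 915]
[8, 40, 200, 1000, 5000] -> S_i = 8*5^i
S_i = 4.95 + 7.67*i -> [4.95, 12.62, 20.29, 27.96, 35.63]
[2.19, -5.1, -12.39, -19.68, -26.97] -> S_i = 2.19 + -7.29*i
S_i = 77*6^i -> [77, 462, 2772, 16632, 99792]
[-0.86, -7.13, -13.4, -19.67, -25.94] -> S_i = -0.86 + -6.27*i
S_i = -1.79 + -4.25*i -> [-1.79, -6.04, -10.29, -14.54, -18.79]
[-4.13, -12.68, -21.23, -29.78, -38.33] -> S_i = -4.13 + -8.55*i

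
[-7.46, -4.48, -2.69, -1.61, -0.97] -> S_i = -7.46*0.60^i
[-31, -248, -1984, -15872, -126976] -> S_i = -31*8^i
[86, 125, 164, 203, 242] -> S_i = 86 + 39*i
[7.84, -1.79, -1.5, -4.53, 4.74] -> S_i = Random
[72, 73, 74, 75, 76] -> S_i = 72 + 1*i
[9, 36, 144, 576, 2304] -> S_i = 9*4^i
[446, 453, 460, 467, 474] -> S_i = 446 + 7*i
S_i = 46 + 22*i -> [46, 68, 90, 112, 134]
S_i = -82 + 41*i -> [-82, -41, 0, 41, 82]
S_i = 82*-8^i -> [82, -656, 5248, -41984, 335872]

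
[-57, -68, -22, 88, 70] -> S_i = Random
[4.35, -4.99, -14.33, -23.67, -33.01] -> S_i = 4.35 + -9.34*i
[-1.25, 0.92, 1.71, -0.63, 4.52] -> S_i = Random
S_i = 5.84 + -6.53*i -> [5.84, -0.69, -7.22, -13.75, -20.28]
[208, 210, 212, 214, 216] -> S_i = 208 + 2*i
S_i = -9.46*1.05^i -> [-9.46, -9.93, -10.43, -10.95, -11.5]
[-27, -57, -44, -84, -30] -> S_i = Random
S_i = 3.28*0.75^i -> [3.28, 2.46, 1.84, 1.38, 1.04]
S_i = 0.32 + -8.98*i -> [0.32, -8.66, -17.64, -26.62, -35.6]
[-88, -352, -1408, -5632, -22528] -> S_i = -88*4^i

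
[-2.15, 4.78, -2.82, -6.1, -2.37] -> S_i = Random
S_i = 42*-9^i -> [42, -378, 3402, -30618, 275562]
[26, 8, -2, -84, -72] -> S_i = Random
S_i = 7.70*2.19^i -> [7.7, 16.86, 36.93, 80.88, 177.12]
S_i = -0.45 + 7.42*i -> [-0.45, 6.97, 14.39, 21.81, 29.23]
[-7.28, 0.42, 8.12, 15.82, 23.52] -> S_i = -7.28 + 7.70*i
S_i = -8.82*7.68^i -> [-8.82, -67.74, -520.22, -3995.33, -30684.11]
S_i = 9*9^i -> [9, 81, 729, 6561, 59049]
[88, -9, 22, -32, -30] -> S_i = Random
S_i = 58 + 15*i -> [58, 73, 88, 103, 118]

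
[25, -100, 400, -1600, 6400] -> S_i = 25*-4^i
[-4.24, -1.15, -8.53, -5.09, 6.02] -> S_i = Random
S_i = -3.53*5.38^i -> [-3.53, -18.99, -102.17, -549.69, -2957.36]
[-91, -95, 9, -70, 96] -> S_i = Random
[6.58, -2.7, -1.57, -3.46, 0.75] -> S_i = Random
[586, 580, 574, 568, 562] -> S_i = 586 + -6*i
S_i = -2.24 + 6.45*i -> [-2.24, 4.21, 10.66, 17.11, 23.56]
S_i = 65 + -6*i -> [65, 59, 53, 47, 41]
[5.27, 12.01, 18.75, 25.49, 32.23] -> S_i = 5.27 + 6.74*i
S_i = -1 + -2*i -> [-1, -3, -5, -7, -9]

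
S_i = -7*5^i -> [-7, -35, -175, -875, -4375]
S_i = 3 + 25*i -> [3, 28, 53, 78, 103]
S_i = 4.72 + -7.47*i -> [4.72, -2.75, -10.22, -17.69, -25.16]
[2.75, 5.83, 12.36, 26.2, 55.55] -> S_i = 2.75*2.12^i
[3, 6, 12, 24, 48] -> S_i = 3*2^i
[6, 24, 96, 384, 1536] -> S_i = 6*4^i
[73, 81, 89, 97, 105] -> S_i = 73 + 8*i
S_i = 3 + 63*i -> [3, 66, 129, 192, 255]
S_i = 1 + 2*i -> [1, 3, 5, 7, 9]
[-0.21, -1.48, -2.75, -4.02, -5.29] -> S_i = -0.21 + -1.27*i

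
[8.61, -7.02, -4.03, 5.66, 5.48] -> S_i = Random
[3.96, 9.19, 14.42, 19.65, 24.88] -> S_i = 3.96 + 5.23*i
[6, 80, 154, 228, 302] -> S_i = 6 + 74*i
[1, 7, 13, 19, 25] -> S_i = 1 + 6*i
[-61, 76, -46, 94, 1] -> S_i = Random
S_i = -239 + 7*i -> [-239, -232, -225, -218, -211]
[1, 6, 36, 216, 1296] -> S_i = 1*6^i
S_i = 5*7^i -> [5, 35, 245, 1715, 12005]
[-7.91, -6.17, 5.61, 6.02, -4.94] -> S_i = Random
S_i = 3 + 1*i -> [3, 4, 5, 6, 7]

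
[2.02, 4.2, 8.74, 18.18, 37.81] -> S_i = 2.02*2.08^i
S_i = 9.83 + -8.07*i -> [9.83, 1.76, -6.31, -14.38, -22.45]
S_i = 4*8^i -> [4, 32, 256, 2048, 16384]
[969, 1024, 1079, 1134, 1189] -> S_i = 969 + 55*i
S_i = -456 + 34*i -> [-456, -422, -388, -354, -320]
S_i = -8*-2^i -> [-8, 16, -32, 64, -128]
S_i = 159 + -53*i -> [159, 106, 53, 0, -53]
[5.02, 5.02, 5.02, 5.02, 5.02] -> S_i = 5.02*1.00^i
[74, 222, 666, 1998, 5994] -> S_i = 74*3^i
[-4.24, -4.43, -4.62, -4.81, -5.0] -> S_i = -4.24 + -0.19*i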